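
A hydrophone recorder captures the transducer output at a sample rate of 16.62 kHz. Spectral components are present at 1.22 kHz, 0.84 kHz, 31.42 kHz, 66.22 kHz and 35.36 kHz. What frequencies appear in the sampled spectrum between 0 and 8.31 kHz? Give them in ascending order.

0.26 kHz, 0.84 kHz, 1.22 kHz, 1.82 kHz, 2.12 kHz

fs/2 = 8.31 kHz.
1.22 kHz ≤ fs/2 = 8.31 kHz, passes unchanged.
0.84 kHz ≤ fs/2 = 8.31 kHz, passes unchanged.
31.42 kHz mod fs = 14.8 kHz.
14.8 kHz > fs/2 = 8.31 kHz, folds to fs − 14.8 kHz = 1.82 kHz.
66.22 kHz mod fs = 16.36 kHz.
16.36 kHz > fs/2 = 8.31 kHz, folds to fs − 16.36 kHz = 0.26 kHz.
35.36 kHz mod fs = 2.12 kHz.
2.12 kHz ≤ fs/2 = 8.31 kHz, appears at 2.12 kHz.
Distinct values: {0.26 kHz, 0.84 kHz, 1.22 kHz, 1.82 kHz, 2.12 kHz}.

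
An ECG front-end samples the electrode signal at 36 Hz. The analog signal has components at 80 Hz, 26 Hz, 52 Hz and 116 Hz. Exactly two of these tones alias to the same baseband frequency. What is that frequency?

8 Hz

fs/2 = 18 Hz.
80 Hz mod fs = 8 Hz.
8 Hz ≤ fs/2 = 18 Hz, appears at 8 Hz.
26 Hz > fs/2 = 18 Hz, folds to fs − 26 Hz = 10 Hz.
52 Hz mod fs = 16 Hz.
16 Hz ≤ fs/2 = 18 Hz, appears at 16 Hz.
116 Hz mod fs = 8 Hz.
8 Hz ≤ fs/2 = 18 Hz, appears at 8 Hz.
80 Hz and 116 Hz both map to 8 Hz.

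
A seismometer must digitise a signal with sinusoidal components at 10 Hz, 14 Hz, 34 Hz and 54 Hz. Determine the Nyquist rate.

Highest-frequency component: 54 Hz.
Nyquist rate = 2 × 54 Hz = 108 Hz.

108 Hz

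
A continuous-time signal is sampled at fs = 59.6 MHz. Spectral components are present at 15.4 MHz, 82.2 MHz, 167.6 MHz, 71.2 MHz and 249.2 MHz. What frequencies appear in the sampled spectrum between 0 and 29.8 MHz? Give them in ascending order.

10.8 MHz, 11.2 MHz, 11.6 MHz, 15.4 MHz, 22.6 MHz

fs/2 = 29.8 MHz.
15.4 MHz ≤ fs/2 = 29.8 MHz, passes unchanged.
82.2 MHz mod fs = 22.6 MHz.
22.6 MHz ≤ fs/2 = 29.8 MHz, appears at 22.6 MHz.
167.6 MHz mod fs = 48.4 MHz.
48.4 MHz > fs/2 = 29.8 MHz, folds to fs − 48.4 MHz = 11.2 MHz.
71.2 MHz mod fs = 11.6 MHz.
11.6 MHz ≤ fs/2 = 29.8 MHz, appears at 11.6 MHz.
249.2 MHz mod fs = 10.8 MHz.
10.8 MHz ≤ fs/2 = 29.8 MHz, appears at 10.8 MHz.
Distinct values: {10.8 MHz, 11.2 MHz, 11.6 MHz, 15.4 MHz, 22.6 MHz}.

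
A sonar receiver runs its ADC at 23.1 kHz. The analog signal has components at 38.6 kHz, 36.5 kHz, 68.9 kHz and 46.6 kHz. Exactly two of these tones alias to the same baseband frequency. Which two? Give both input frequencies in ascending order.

fs/2 = 11.55 kHz.
38.6 kHz mod fs = 15.5 kHz.
15.5 kHz > fs/2 = 11.55 kHz, folds to fs − 15.5 kHz = 7.6 kHz.
36.5 kHz mod fs = 13.4 kHz.
13.4 kHz > fs/2 = 11.55 kHz, folds to fs − 13.4 kHz = 9.7 kHz.
68.9 kHz mod fs = 22.7 kHz.
22.7 kHz > fs/2 = 11.55 kHz, folds to fs − 22.7 kHz = 0.4 kHz.
46.6 kHz mod fs = 0.4 kHz.
0.4 kHz ≤ fs/2 = 11.55 kHz, appears at 0.4 kHz.
46.6 kHz and 68.9 kHz both map to 0.4 kHz.

46.6 kHz, 68.9 kHz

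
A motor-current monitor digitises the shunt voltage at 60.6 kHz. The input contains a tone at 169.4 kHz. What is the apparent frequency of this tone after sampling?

169.4 kHz mod fs = 48.2 kHz.
48.2 kHz > fs/2 = 30.3 kHz, folds to fs − 48.2 kHz = 12.4 kHz.

12.4 kHz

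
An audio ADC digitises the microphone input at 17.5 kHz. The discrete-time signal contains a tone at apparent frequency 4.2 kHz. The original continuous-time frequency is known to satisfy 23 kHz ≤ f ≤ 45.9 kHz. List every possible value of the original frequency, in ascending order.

30.8 kHz, 39.2 kHz

Frequencies that alias to 4.2 kHz are k·fs ± 4.2 kHz for integer k ≥ 0.
k=0: 4.2 kHz.
k=1: 13.3 kHz, 21.7 kHz.
k=2: 30.8 kHz, 39.2 kHz.
k=3: 48.3 kHz, 56.7 kHz.
Within [23 kHz, 45.9 kHz]: 30.8 kHz, 39.2 kHz.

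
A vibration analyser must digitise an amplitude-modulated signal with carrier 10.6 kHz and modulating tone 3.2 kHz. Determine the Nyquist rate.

27.6 kHz

AM sidebands sit at fc ± fm = 7.4 kHz and 13.8 kHz.
Highest-frequency component: 13.8 kHz.
Nyquist rate = 2 × 13.8 kHz = 27.6 kHz.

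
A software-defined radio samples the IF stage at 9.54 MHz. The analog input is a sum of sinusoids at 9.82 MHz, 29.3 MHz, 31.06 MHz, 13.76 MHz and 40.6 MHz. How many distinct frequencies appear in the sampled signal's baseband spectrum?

4

fs/2 = 4.77 MHz.
9.82 MHz mod fs = 0.28 MHz.
0.28 MHz ≤ fs/2 = 4.77 MHz, appears at 0.28 MHz.
29.3 MHz mod fs = 0.68 MHz.
0.68 MHz ≤ fs/2 = 4.77 MHz, appears at 0.68 MHz.
31.06 MHz mod fs = 2.44 MHz.
2.44 MHz ≤ fs/2 = 4.77 MHz, appears at 2.44 MHz.
13.76 MHz mod fs = 4.22 MHz.
4.22 MHz ≤ fs/2 = 4.77 MHz, appears at 4.22 MHz.
40.6 MHz mod fs = 2.44 MHz.
2.44 MHz ≤ fs/2 = 4.77 MHz, appears at 2.44 MHz.
Distinct values: {0.28 MHz, 0.68 MHz, 2.44 MHz, 4.22 MHz} → 4.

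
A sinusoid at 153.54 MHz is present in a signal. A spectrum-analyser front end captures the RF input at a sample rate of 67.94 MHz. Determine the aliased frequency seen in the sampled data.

17.66 MHz

153.54 MHz mod fs = 17.66 MHz.
17.66 MHz ≤ fs/2 = 33.97 MHz, appears at 17.66 MHz.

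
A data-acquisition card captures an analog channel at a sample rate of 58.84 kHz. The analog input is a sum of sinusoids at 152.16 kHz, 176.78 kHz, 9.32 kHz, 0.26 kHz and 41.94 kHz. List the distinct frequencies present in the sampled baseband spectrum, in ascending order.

fs/2 = 29.42 kHz.
152.16 kHz mod fs = 34.48 kHz.
34.48 kHz > fs/2 = 29.42 kHz, folds to fs − 34.48 kHz = 24.36 kHz.
176.78 kHz mod fs = 0.26 kHz.
0.26 kHz ≤ fs/2 = 29.42 kHz, appears at 0.26 kHz.
9.32 kHz ≤ fs/2 = 29.42 kHz, passes unchanged.
0.26 kHz ≤ fs/2 = 29.42 kHz, passes unchanged.
41.94 kHz > fs/2 = 29.42 kHz, folds to fs − 41.94 kHz = 16.9 kHz.
Distinct values: {0.26 kHz, 9.32 kHz, 16.9 kHz, 24.36 kHz}.

0.26 kHz, 9.32 kHz, 16.9 kHz, 24.36 kHz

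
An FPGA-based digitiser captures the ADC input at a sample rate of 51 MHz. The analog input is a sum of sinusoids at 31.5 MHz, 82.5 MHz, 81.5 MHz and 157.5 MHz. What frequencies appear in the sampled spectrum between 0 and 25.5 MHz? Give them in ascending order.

4.5 MHz, 19.5 MHz, 20.5 MHz

fs/2 = 25.5 MHz.
31.5 MHz > fs/2 = 25.5 MHz, folds to fs − 31.5 MHz = 19.5 MHz.
82.5 MHz mod fs = 31.5 MHz.
31.5 MHz > fs/2 = 25.5 MHz, folds to fs − 31.5 MHz = 19.5 MHz.
81.5 MHz mod fs = 30.5 MHz.
30.5 MHz > fs/2 = 25.5 MHz, folds to fs − 30.5 MHz = 20.5 MHz.
157.5 MHz mod fs = 4.5 MHz.
4.5 MHz ≤ fs/2 = 25.5 MHz, appears at 4.5 MHz.
Distinct values: {4.5 MHz, 19.5 MHz, 20.5 MHz}.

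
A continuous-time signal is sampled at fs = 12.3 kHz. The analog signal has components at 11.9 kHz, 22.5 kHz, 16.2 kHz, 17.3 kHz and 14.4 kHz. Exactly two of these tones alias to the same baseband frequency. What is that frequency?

fs/2 = 6.15 kHz.
11.9 kHz > fs/2 = 6.15 kHz, folds to fs − 11.9 kHz = 0.4 kHz.
22.5 kHz mod fs = 10.2 kHz.
10.2 kHz > fs/2 = 6.15 kHz, folds to fs − 10.2 kHz = 2.1 kHz.
16.2 kHz mod fs = 3.9 kHz.
3.9 kHz ≤ fs/2 = 6.15 kHz, appears at 3.9 kHz.
17.3 kHz mod fs = 5 kHz.
5 kHz ≤ fs/2 = 6.15 kHz, appears at 5 kHz.
14.4 kHz mod fs = 2.1 kHz.
2.1 kHz ≤ fs/2 = 6.15 kHz, appears at 2.1 kHz.
14.4 kHz and 22.5 kHz both map to 2.1 kHz.

2.1 kHz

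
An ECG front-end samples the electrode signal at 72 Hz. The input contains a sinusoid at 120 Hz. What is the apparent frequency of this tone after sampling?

120 Hz mod fs = 48 Hz.
48 Hz > fs/2 = 36 Hz, folds to fs − 48 Hz = 24 Hz.

24 Hz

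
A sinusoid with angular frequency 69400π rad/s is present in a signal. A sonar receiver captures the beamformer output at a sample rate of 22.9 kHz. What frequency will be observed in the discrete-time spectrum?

ω = 69400π rad/s → f = ω/(2π) = 34700 Hz = 34.7 kHz.
34.7 kHz mod fs = 11.8 kHz.
11.8 kHz > fs/2 = 11.45 kHz, folds to fs − 11.8 kHz = 11.1 kHz.

11.1 kHz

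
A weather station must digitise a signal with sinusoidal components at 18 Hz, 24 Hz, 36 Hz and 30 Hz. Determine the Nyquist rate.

72 Hz

Highest-frequency component: 36 Hz.
Nyquist rate = 2 × 36 Hz = 72 Hz.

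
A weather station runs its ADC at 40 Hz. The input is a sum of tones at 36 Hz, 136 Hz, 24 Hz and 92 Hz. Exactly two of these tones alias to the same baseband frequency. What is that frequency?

16 Hz

fs/2 = 20 Hz.
36 Hz > fs/2 = 20 Hz, folds to fs − 36 Hz = 4 Hz.
136 Hz mod fs = 16 Hz.
16 Hz ≤ fs/2 = 20 Hz, appears at 16 Hz.
24 Hz > fs/2 = 20 Hz, folds to fs − 24 Hz = 16 Hz.
92 Hz mod fs = 12 Hz.
12 Hz ≤ fs/2 = 20 Hz, appears at 12 Hz.
24 Hz and 136 Hz both map to 16 Hz.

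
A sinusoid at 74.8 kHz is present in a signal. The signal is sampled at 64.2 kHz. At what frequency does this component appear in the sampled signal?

74.8 kHz mod fs = 10.6 kHz.
10.6 kHz ≤ fs/2 = 32.1 kHz, appears at 10.6 kHz.

10.6 kHz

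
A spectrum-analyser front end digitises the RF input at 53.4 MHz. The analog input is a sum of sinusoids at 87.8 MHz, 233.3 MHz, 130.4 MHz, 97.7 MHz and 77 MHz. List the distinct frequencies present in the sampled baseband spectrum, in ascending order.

fs/2 = 26.7 MHz.
87.8 MHz mod fs = 34.4 MHz.
34.4 MHz > fs/2 = 26.7 MHz, folds to fs − 34.4 MHz = 19 MHz.
233.3 MHz mod fs = 19.7 MHz.
19.7 MHz ≤ fs/2 = 26.7 MHz, appears at 19.7 MHz.
130.4 MHz mod fs = 23.6 MHz.
23.6 MHz ≤ fs/2 = 26.7 MHz, appears at 23.6 MHz.
97.7 MHz mod fs = 44.3 MHz.
44.3 MHz > fs/2 = 26.7 MHz, folds to fs − 44.3 MHz = 9.1 MHz.
77 MHz mod fs = 23.6 MHz.
23.6 MHz ≤ fs/2 = 26.7 MHz, appears at 23.6 MHz.
Distinct values: {9.1 MHz, 19 MHz, 19.7 MHz, 23.6 MHz}.

9.1 MHz, 19 MHz, 19.7 MHz, 23.6 MHz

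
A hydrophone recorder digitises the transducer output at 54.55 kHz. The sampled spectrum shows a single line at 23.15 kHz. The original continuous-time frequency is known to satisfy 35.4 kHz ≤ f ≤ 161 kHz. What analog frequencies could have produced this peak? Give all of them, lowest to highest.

77.7 kHz, 85.95 kHz, 132.25 kHz, 140.5 kHz

Frequencies that alias to 23.15 kHz are k·fs ± 23.15 kHz for integer k ≥ 0.
k=0: 23.15 kHz.
k=1: 31.4 kHz, 77.7 kHz.
k=2: 85.95 kHz, 132.25 kHz.
k=3: 140.5 kHz, 186.8 kHz.
k=4: 195.05 kHz, 241.35 kHz.
Within [35.4 kHz, 161 kHz]: 77.7 kHz, 85.95 kHz, 132.25 kHz, 140.5 kHz.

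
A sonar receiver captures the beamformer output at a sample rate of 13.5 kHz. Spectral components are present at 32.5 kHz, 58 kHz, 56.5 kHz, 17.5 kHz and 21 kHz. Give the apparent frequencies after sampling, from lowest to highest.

2.5 kHz, 4 kHz, 5.5 kHz, 6 kHz

fs/2 = 6.75 kHz.
32.5 kHz mod fs = 5.5 kHz.
5.5 kHz ≤ fs/2 = 6.75 kHz, appears at 5.5 kHz.
58 kHz mod fs = 4 kHz.
4 kHz ≤ fs/2 = 6.75 kHz, appears at 4 kHz.
56.5 kHz mod fs = 2.5 kHz.
2.5 kHz ≤ fs/2 = 6.75 kHz, appears at 2.5 kHz.
17.5 kHz mod fs = 4 kHz.
4 kHz ≤ fs/2 = 6.75 kHz, appears at 4 kHz.
21 kHz mod fs = 7.5 kHz.
7.5 kHz > fs/2 = 6.75 kHz, folds to fs − 7.5 kHz = 6 kHz.
Distinct values: {2.5 kHz, 4 kHz, 5.5 kHz, 6 kHz}.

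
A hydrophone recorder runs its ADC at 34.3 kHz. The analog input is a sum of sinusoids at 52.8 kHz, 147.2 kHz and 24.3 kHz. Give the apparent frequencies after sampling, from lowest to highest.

10 kHz, 15.8 kHz

fs/2 = 17.15 kHz.
52.8 kHz mod fs = 18.5 kHz.
18.5 kHz > fs/2 = 17.15 kHz, folds to fs − 18.5 kHz = 15.8 kHz.
147.2 kHz mod fs = 10 kHz.
10 kHz ≤ fs/2 = 17.15 kHz, appears at 10 kHz.
24.3 kHz > fs/2 = 17.15 kHz, folds to fs − 24.3 kHz = 10 kHz.
Distinct values: {10 kHz, 15.8 kHz}.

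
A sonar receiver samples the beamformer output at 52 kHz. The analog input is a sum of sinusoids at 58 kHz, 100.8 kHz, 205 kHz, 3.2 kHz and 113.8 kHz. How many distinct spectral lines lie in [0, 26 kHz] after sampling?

fs/2 = 26 kHz.
58 kHz mod fs = 6 kHz.
6 kHz ≤ fs/2 = 26 kHz, appears at 6 kHz.
100.8 kHz mod fs = 48.8 kHz.
48.8 kHz > fs/2 = 26 kHz, folds to fs − 48.8 kHz = 3.2 kHz.
205 kHz mod fs = 49 kHz.
49 kHz > fs/2 = 26 kHz, folds to fs − 49 kHz = 3 kHz.
3.2 kHz ≤ fs/2 = 26 kHz, passes unchanged.
113.8 kHz mod fs = 9.8 kHz.
9.8 kHz ≤ fs/2 = 26 kHz, appears at 9.8 kHz.
Distinct values: {3 kHz, 3.2 kHz, 6 kHz, 9.8 kHz} → 4.

4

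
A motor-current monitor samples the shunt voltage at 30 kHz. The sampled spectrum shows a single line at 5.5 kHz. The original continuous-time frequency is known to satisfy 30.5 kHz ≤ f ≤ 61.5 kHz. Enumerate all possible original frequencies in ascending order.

Frequencies that alias to 5.5 kHz are k·fs ± 5.5 kHz for integer k ≥ 0.
k=0: 5.5 kHz.
k=1: 24.5 kHz, 35.5 kHz.
k=2: 54.5 kHz, 65.5 kHz.
k=3: 84.5 kHz, 95.5 kHz.
Within [30.5 kHz, 61.5 kHz]: 35.5 kHz, 54.5 kHz.

35.5 kHz, 54.5 kHz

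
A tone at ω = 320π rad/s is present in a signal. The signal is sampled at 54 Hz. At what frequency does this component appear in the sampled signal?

ω = 320π rad/s → f = ω/(2π) = 160 Hz.
160 Hz mod fs = 52 Hz.
52 Hz > fs/2 = 27 Hz, folds to fs − 52 Hz = 2 Hz.

2 Hz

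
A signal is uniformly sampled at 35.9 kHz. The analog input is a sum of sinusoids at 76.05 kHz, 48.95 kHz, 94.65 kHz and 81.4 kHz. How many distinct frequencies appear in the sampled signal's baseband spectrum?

3

fs/2 = 17.95 kHz.
76.05 kHz mod fs = 4.25 kHz.
4.25 kHz ≤ fs/2 = 17.95 kHz, appears at 4.25 kHz.
48.95 kHz mod fs = 13.05 kHz.
13.05 kHz ≤ fs/2 = 17.95 kHz, appears at 13.05 kHz.
94.65 kHz mod fs = 22.85 kHz.
22.85 kHz > fs/2 = 17.95 kHz, folds to fs − 22.85 kHz = 13.05 kHz.
81.4 kHz mod fs = 9.6 kHz.
9.6 kHz ≤ fs/2 = 17.95 kHz, appears at 9.6 kHz.
Distinct values: {4.25 kHz, 9.6 kHz, 13.05 kHz} → 3.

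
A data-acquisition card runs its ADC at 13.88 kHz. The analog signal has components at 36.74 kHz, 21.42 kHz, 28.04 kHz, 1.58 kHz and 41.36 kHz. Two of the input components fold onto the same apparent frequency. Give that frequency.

0.28 kHz

fs/2 = 6.94 kHz.
36.74 kHz mod fs = 8.98 kHz.
8.98 kHz > fs/2 = 6.94 kHz, folds to fs − 8.98 kHz = 4.9 kHz.
21.42 kHz mod fs = 7.54 kHz.
7.54 kHz > fs/2 = 6.94 kHz, folds to fs − 7.54 kHz = 6.34 kHz.
28.04 kHz mod fs = 0.28 kHz.
0.28 kHz ≤ fs/2 = 6.94 kHz, appears at 0.28 kHz.
1.58 kHz ≤ fs/2 = 6.94 kHz, passes unchanged.
41.36 kHz mod fs = 13.6 kHz.
13.6 kHz > fs/2 = 6.94 kHz, folds to fs − 13.6 kHz = 0.28 kHz.
28.04 kHz and 41.36 kHz both map to 0.28 kHz.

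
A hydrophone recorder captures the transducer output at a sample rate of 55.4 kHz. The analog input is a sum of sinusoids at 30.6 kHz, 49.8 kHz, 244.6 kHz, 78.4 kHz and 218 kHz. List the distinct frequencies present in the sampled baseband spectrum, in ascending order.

fs/2 = 27.7 kHz.
30.6 kHz > fs/2 = 27.7 kHz, folds to fs − 30.6 kHz = 24.8 kHz.
49.8 kHz > fs/2 = 27.7 kHz, folds to fs − 49.8 kHz = 5.6 kHz.
244.6 kHz mod fs = 23 kHz.
23 kHz ≤ fs/2 = 27.7 kHz, appears at 23 kHz.
78.4 kHz mod fs = 23 kHz.
23 kHz ≤ fs/2 = 27.7 kHz, appears at 23 kHz.
218 kHz mod fs = 51.8 kHz.
51.8 kHz > fs/2 = 27.7 kHz, folds to fs − 51.8 kHz = 3.6 kHz.
Distinct values: {3.6 kHz, 5.6 kHz, 23 kHz, 24.8 kHz}.

3.6 kHz, 5.6 kHz, 23 kHz, 24.8 kHz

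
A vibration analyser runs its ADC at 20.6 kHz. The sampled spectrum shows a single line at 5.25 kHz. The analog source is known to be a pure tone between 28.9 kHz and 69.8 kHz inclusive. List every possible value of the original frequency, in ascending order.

35.95 kHz, 46.45 kHz, 56.55 kHz, 67.05 kHz

Frequencies that alias to 5.25 kHz are k·fs ± 5.25 kHz for integer k ≥ 0.
k=0: 5.25 kHz.
k=1: 15.35 kHz, 25.85 kHz.
k=2: 35.95 kHz, 46.45 kHz.
k=3: 56.55 kHz, 67.05 kHz.
k=4: 77.15 kHz, 87.65 kHz.
Within [28.9 kHz, 69.8 kHz]: 35.95 kHz, 46.45 kHz, 56.55 kHz, 67.05 kHz.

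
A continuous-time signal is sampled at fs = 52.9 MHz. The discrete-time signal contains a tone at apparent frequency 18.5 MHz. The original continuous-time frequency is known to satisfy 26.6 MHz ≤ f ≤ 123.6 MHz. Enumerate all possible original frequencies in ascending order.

34.4 MHz, 71.4 MHz, 87.3 MHz

Frequencies that alias to 18.5 MHz are k·fs ± 18.5 MHz for integer k ≥ 0.
k=0: 18.5 MHz.
k=1: 34.4 MHz, 71.4 MHz.
k=2: 87.3 MHz, 124.3 MHz.
k=3: 140.2 MHz, 177.2 MHz.
Within [26.6 MHz, 123.6 MHz]: 34.4 MHz, 71.4 MHz, 87.3 MHz.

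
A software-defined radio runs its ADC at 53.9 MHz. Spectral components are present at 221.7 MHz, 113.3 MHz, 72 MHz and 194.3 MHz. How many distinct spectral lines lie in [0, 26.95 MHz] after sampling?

fs/2 = 26.95 MHz.
221.7 MHz mod fs = 6.1 MHz.
6.1 MHz ≤ fs/2 = 26.95 MHz, appears at 6.1 MHz.
113.3 MHz mod fs = 5.5 MHz.
5.5 MHz ≤ fs/2 = 26.95 MHz, appears at 5.5 MHz.
72 MHz mod fs = 18.1 MHz.
18.1 MHz ≤ fs/2 = 26.95 MHz, appears at 18.1 MHz.
194.3 MHz mod fs = 32.6 MHz.
32.6 MHz > fs/2 = 26.95 MHz, folds to fs − 32.6 MHz = 21.3 MHz.
Distinct values: {5.5 MHz, 6.1 MHz, 18.1 MHz, 21.3 MHz} → 4.

4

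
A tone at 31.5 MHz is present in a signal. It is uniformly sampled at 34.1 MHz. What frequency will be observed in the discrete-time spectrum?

31.5 MHz > fs/2 = 17.05 MHz, folds to fs − 31.5 MHz = 2.6 MHz.

2.6 MHz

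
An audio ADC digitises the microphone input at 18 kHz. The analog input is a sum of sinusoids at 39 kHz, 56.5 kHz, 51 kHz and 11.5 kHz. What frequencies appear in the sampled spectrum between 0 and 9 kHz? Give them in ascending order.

fs/2 = 9 kHz.
39 kHz mod fs = 3 kHz.
3 kHz ≤ fs/2 = 9 kHz, appears at 3 kHz.
56.5 kHz mod fs = 2.5 kHz.
2.5 kHz ≤ fs/2 = 9 kHz, appears at 2.5 kHz.
51 kHz mod fs = 15 kHz.
15 kHz > fs/2 = 9 kHz, folds to fs − 15 kHz = 3 kHz.
11.5 kHz > fs/2 = 9 kHz, folds to fs − 11.5 kHz = 6.5 kHz.
Distinct values: {2.5 kHz, 3 kHz, 6.5 kHz}.

2.5 kHz, 3 kHz, 6.5 kHz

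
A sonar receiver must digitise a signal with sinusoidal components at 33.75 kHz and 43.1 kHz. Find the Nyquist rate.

86.2 kHz

Highest-frequency component: 43.1 kHz.
Nyquist rate = 2 × 43.1 kHz = 86.2 kHz.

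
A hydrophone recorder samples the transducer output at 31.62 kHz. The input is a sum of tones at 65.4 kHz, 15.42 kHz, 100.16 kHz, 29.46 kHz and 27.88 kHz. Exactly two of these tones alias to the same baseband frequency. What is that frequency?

2.16 kHz

fs/2 = 15.81 kHz.
65.4 kHz mod fs = 2.16 kHz.
2.16 kHz ≤ fs/2 = 15.81 kHz, appears at 2.16 kHz.
15.42 kHz ≤ fs/2 = 15.81 kHz, passes unchanged.
100.16 kHz mod fs = 5.3 kHz.
5.3 kHz ≤ fs/2 = 15.81 kHz, appears at 5.3 kHz.
29.46 kHz > fs/2 = 15.81 kHz, folds to fs − 29.46 kHz = 2.16 kHz.
27.88 kHz > fs/2 = 15.81 kHz, folds to fs − 27.88 kHz = 3.74 kHz.
29.46 kHz and 65.4 kHz both map to 2.16 kHz.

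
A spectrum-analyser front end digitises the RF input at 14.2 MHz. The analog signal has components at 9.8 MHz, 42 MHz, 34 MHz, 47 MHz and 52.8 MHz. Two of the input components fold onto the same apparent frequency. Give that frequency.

4.4 MHz

fs/2 = 7.1 MHz.
9.8 MHz > fs/2 = 7.1 MHz, folds to fs − 9.8 MHz = 4.4 MHz.
42 MHz mod fs = 13.6 MHz.
13.6 MHz > fs/2 = 7.1 MHz, folds to fs − 13.6 MHz = 0.6 MHz.
34 MHz mod fs = 5.6 MHz.
5.6 MHz ≤ fs/2 = 7.1 MHz, appears at 5.6 MHz.
47 MHz mod fs = 4.4 MHz.
4.4 MHz ≤ fs/2 = 7.1 MHz, appears at 4.4 MHz.
52.8 MHz mod fs = 10.2 MHz.
10.2 MHz > fs/2 = 7.1 MHz, folds to fs − 10.2 MHz = 4 MHz.
9.8 MHz and 47 MHz both map to 4.4 MHz.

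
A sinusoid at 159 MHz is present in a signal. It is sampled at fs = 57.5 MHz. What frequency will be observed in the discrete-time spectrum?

13.5 MHz

159 MHz mod fs = 44 MHz.
44 MHz > fs/2 = 28.75 MHz, folds to fs − 44 MHz = 13.5 MHz.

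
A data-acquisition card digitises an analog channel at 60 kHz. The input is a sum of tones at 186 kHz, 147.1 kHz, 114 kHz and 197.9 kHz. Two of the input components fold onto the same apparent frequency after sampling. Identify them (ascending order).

fs/2 = 30 kHz.
186 kHz mod fs = 6 kHz.
6 kHz ≤ fs/2 = 30 kHz, appears at 6 kHz.
147.1 kHz mod fs = 27.1 kHz.
27.1 kHz ≤ fs/2 = 30 kHz, appears at 27.1 kHz.
114 kHz mod fs = 54 kHz.
54 kHz > fs/2 = 30 kHz, folds to fs − 54 kHz = 6 kHz.
197.9 kHz mod fs = 17.9 kHz.
17.9 kHz ≤ fs/2 = 30 kHz, appears at 17.9 kHz.
114 kHz and 186 kHz both map to 6 kHz.

114 kHz, 186 kHz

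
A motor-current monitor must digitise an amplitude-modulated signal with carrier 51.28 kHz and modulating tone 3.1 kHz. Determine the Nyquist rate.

108.76 kHz

AM sidebands sit at fc ± fm = 48.18 kHz and 54.38 kHz.
Highest-frequency component: 54.38 kHz.
Nyquist rate = 2 × 54.38 kHz = 108.76 kHz.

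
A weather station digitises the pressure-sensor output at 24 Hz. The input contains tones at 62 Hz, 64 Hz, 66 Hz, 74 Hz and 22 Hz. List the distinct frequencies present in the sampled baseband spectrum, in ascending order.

fs/2 = 12 Hz.
62 Hz mod fs = 14 Hz.
14 Hz > fs/2 = 12 Hz, folds to fs − 14 Hz = 10 Hz.
64 Hz mod fs = 16 Hz.
16 Hz > fs/2 = 12 Hz, folds to fs − 16 Hz = 8 Hz.
66 Hz mod fs = 18 Hz.
18 Hz > fs/2 = 12 Hz, folds to fs − 18 Hz = 6 Hz.
74 Hz mod fs = 2 Hz.
2 Hz ≤ fs/2 = 12 Hz, appears at 2 Hz.
22 Hz > fs/2 = 12 Hz, folds to fs − 22 Hz = 2 Hz.
Distinct values: {2 Hz, 6 Hz, 8 Hz, 10 Hz}.

2 Hz, 6 Hz, 8 Hz, 10 Hz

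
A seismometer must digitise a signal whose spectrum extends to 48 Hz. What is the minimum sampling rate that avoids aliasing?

Nyquist rate = 2 × 48 Hz = 96 Hz.

96 Hz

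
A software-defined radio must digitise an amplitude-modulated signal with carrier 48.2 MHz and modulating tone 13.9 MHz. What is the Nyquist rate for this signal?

124.2 MHz

AM sidebands sit at fc ± fm = 34.3 MHz and 62.1 MHz.
Highest-frequency component: 62.1 MHz.
Nyquist rate = 2 × 62.1 MHz = 124.2 MHz.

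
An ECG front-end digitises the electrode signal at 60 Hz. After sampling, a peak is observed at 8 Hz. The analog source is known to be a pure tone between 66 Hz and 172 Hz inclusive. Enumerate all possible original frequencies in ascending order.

68 Hz, 112 Hz, 128 Hz, 172 Hz

Frequencies that alias to 8 Hz are k·fs ± 8 Hz for integer k ≥ 0.
k=0: 8 Hz.
k=1: 52 Hz, 68 Hz.
k=2: 112 Hz, 128 Hz.
k=3: 172 Hz, 188 Hz.
k=4: 232 Hz, 248 Hz.
Within [66 Hz, 172 Hz]: 68 Hz, 112 Hz, 128 Hz, 172 Hz.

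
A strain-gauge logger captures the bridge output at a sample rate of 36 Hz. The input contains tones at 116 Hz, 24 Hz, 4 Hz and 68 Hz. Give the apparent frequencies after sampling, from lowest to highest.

fs/2 = 18 Hz.
116 Hz mod fs = 8 Hz.
8 Hz ≤ fs/2 = 18 Hz, appears at 8 Hz.
24 Hz > fs/2 = 18 Hz, folds to fs − 24 Hz = 12 Hz.
4 Hz ≤ fs/2 = 18 Hz, passes unchanged.
68 Hz mod fs = 32 Hz.
32 Hz > fs/2 = 18 Hz, folds to fs − 32 Hz = 4 Hz.
Distinct values: {4 Hz, 8 Hz, 12 Hz}.

4 Hz, 8 Hz, 12 Hz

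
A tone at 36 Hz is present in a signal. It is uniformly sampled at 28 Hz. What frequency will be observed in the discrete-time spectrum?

36 Hz mod fs = 8 Hz.
8 Hz ≤ fs/2 = 14 Hz, appears at 8 Hz.

8 Hz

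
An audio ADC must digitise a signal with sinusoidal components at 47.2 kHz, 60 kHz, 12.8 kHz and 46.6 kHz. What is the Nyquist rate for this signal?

Highest-frequency component: 60 kHz.
Nyquist rate = 2 × 60 kHz = 120 kHz.

120 kHz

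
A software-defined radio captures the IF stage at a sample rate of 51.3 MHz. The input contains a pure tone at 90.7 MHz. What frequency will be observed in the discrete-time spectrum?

90.7 MHz mod fs = 39.4 MHz.
39.4 MHz > fs/2 = 25.65 MHz, folds to fs − 39.4 MHz = 11.9 MHz.

11.9 MHz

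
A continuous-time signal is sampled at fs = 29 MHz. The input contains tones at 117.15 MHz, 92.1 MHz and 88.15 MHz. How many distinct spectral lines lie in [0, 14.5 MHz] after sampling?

2

fs/2 = 14.5 MHz.
117.15 MHz mod fs = 1.15 MHz.
1.15 MHz ≤ fs/2 = 14.5 MHz, appears at 1.15 MHz.
92.1 MHz mod fs = 5.1 MHz.
5.1 MHz ≤ fs/2 = 14.5 MHz, appears at 5.1 MHz.
88.15 MHz mod fs = 1.15 MHz.
1.15 MHz ≤ fs/2 = 14.5 MHz, appears at 1.15 MHz.
Distinct values: {1.15 MHz, 5.1 MHz} → 2.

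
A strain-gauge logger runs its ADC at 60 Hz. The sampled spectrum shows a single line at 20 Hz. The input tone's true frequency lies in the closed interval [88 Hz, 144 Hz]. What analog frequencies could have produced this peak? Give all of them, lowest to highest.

100 Hz, 140 Hz

Frequencies that alias to 20 Hz are k·fs ± 20 Hz for integer k ≥ 0.
k=0: 20 Hz.
k=1: 40 Hz, 80 Hz.
k=2: 100 Hz, 140 Hz.
k=3: 160 Hz, 200 Hz.
Within [88 Hz, 144 Hz]: 100 Hz, 140 Hz.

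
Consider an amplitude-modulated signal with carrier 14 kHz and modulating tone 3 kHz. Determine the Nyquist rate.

AM sidebands sit at fc ± fm = 11 kHz and 17 kHz.
Highest-frequency component: 17 kHz.
Nyquist rate = 2 × 17 kHz = 34 kHz.

34 kHz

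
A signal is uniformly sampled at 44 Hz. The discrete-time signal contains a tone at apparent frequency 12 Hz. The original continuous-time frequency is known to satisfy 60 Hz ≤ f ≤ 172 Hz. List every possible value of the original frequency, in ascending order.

Frequencies that alias to 12 Hz are k·fs ± 12 Hz for integer k ≥ 0.
k=0: 12 Hz.
k=1: 32 Hz, 56 Hz.
k=2: 76 Hz, 100 Hz.
k=3: 120 Hz, 144 Hz.
k=4: 164 Hz, 188 Hz.
k=5: 208 Hz, 232 Hz.
Within [60 Hz, 172 Hz]: 76 Hz, 100 Hz, 120 Hz, 144 Hz, 164 Hz.

76 Hz, 100 Hz, 120 Hz, 144 Hz, 164 Hz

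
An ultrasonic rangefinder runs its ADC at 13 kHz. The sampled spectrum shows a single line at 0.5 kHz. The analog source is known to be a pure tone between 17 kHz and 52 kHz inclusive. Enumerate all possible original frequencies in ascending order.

Frequencies that alias to 0.5 kHz are k·fs ± 0.5 kHz for integer k ≥ 0.
k=0: 0.5 kHz.
k=1: 12.5 kHz, 13.5 kHz.
k=2: 25.5 kHz, 26.5 kHz.
k=3: 38.5 kHz, 39.5 kHz.
k=4: 51.5 kHz, 52.5 kHz.
k=5: 64.5 kHz, 65.5 kHz.
Within [17 kHz, 52 kHz]: 25.5 kHz, 26.5 kHz, 38.5 kHz, 39.5 kHz, 51.5 kHz.

25.5 kHz, 26.5 kHz, 38.5 kHz, 39.5 kHz, 51.5 kHz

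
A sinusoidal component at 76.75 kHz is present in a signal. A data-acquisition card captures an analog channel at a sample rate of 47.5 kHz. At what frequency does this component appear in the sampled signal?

18.25 kHz

76.75 kHz mod fs = 29.25 kHz.
29.25 kHz > fs/2 = 23.75 kHz, folds to fs − 29.25 kHz = 18.25 kHz.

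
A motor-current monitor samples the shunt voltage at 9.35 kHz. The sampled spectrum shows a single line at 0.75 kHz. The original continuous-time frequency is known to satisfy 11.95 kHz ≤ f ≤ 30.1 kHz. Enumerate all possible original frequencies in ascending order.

Frequencies that alias to 0.75 kHz are k·fs ± 0.75 kHz for integer k ≥ 0.
k=0: 0.75 kHz.
k=1: 8.6 kHz, 10.1 kHz.
k=2: 17.95 kHz, 19.45 kHz.
k=3: 27.3 kHz, 28.8 kHz.
k=4: 36.65 kHz, 38.15 kHz.
Within [11.95 kHz, 30.1 kHz]: 17.95 kHz, 19.45 kHz, 27.3 kHz, 28.8 kHz.

17.95 kHz, 19.45 kHz, 27.3 kHz, 28.8 kHz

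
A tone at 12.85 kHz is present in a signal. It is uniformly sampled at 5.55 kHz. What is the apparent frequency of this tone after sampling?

1.75 kHz

12.85 kHz mod fs = 1.75 kHz.
1.75 kHz ≤ fs/2 = 2.775 kHz, appears at 1.75 kHz.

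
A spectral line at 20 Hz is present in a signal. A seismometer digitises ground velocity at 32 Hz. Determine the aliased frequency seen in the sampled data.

20 Hz > fs/2 = 16 Hz, folds to fs − 20 Hz = 12 Hz.

12 Hz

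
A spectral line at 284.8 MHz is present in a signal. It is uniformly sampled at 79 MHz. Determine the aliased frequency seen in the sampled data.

284.8 MHz mod fs = 47.8 MHz.
47.8 MHz > fs/2 = 39.5 MHz, folds to fs − 47.8 MHz = 31.2 MHz.

31.2 MHz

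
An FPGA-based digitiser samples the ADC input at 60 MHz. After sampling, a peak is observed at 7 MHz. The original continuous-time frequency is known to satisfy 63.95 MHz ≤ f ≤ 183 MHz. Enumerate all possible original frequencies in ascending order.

Frequencies that alias to 7 MHz are k·fs ± 7 MHz for integer k ≥ 0.
k=0: 7 MHz.
k=1: 53 MHz, 67 MHz.
k=2: 113 MHz, 127 MHz.
k=3: 173 MHz, 187 MHz.
k=4: 233 MHz, 247 MHz.
Within [63.95 MHz, 183 MHz]: 67 MHz, 113 MHz, 127 MHz, 173 MHz.

67 MHz, 113 MHz, 127 MHz, 173 MHz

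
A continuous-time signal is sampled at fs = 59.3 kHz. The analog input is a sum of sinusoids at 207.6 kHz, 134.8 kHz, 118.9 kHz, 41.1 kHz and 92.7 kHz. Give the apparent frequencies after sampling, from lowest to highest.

0.3 kHz, 16.2 kHz, 18.2 kHz, 25.9 kHz, 29.6 kHz

fs/2 = 29.65 kHz.
207.6 kHz mod fs = 29.7 kHz.
29.7 kHz > fs/2 = 29.65 kHz, folds to fs − 29.7 kHz = 29.6 kHz.
134.8 kHz mod fs = 16.2 kHz.
16.2 kHz ≤ fs/2 = 29.65 kHz, appears at 16.2 kHz.
118.9 kHz mod fs = 0.3 kHz.
0.3 kHz ≤ fs/2 = 29.65 kHz, appears at 0.3 kHz.
41.1 kHz > fs/2 = 29.65 kHz, folds to fs − 41.1 kHz = 18.2 kHz.
92.7 kHz mod fs = 33.4 kHz.
33.4 kHz > fs/2 = 29.65 kHz, folds to fs − 33.4 kHz = 25.9 kHz.
Distinct values: {0.3 kHz, 16.2 kHz, 18.2 kHz, 25.9 kHz, 29.6 kHz}.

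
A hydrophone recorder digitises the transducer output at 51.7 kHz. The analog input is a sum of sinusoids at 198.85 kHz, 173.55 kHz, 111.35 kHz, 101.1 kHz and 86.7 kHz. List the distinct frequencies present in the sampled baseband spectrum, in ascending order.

2.3 kHz, 7.95 kHz, 16.7 kHz, 18.45 kHz

fs/2 = 25.85 kHz.
198.85 kHz mod fs = 43.75 kHz.
43.75 kHz > fs/2 = 25.85 kHz, folds to fs − 43.75 kHz = 7.95 kHz.
173.55 kHz mod fs = 18.45 kHz.
18.45 kHz ≤ fs/2 = 25.85 kHz, appears at 18.45 kHz.
111.35 kHz mod fs = 7.95 kHz.
7.95 kHz ≤ fs/2 = 25.85 kHz, appears at 7.95 kHz.
101.1 kHz mod fs = 49.4 kHz.
49.4 kHz > fs/2 = 25.85 kHz, folds to fs − 49.4 kHz = 2.3 kHz.
86.7 kHz mod fs = 35 kHz.
35 kHz > fs/2 = 25.85 kHz, folds to fs − 35 kHz = 16.7 kHz.
Distinct values: {2.3 kHz, 7.95 kHz, 16.7 kHz, 18.45 kHz}.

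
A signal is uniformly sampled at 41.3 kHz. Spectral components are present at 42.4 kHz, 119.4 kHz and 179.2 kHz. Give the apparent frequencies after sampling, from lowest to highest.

1.1 kHz, 4.5 kHz, 14 kHz

fs/2 = 20.65 kHz.
42.4 kHz mod fs = 1.1 kHz.
1.1 kHz ≤ fs/2 = 20.65 kHz, appears at 1.1 kHz.
119.4 kHz mod fs = 36.8 kHz.
36.8 kHz > fs/2 = 20.65 kHz, folds to fs − 36.8 kHz = 4.5 kHz.
179.2 kHz mod fs = 14 kHz.
14 kHz ≤ fs/2 = 20.65 kHz, appears at 14 kHz.
Distinct values: {1.1 kHz, 4.5 kHz, 14 kHz}.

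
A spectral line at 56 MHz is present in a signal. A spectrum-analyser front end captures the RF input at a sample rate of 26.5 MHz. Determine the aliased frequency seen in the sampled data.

56 MHz mod fs = 3 MHz.
3 MHz ≤ fs/2 = 13.25 MHz, appears at 3 MHz.

3 MHz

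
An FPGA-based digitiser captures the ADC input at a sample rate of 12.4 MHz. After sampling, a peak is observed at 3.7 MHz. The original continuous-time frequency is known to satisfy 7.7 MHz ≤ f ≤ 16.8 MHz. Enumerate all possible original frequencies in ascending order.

Frequencies that alias to 3.7 MHz are k·fs ± 3.7 MHz for integer k ≥ 0.
k=0: 3.7 MHz.
k=1: 8.7 MHz, 16.1 MHz.
k=2: 21.1 MHz, 28.5 MHz.
Within [7.7 MHz, 16.8 MHz]: 8.7 MHz, 16.1 MHz.

8.7 MHz, 16.1 MHz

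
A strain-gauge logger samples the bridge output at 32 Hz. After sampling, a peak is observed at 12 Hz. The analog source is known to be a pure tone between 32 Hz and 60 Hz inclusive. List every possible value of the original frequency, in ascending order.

Frequencies that alias to 12 Hz are k·fs ± 12 Hz for integer k ≥ 0.
k=0: 12 Hz.
k=1: 20 Hz, 44 Hz.
k=2: 52 Hz, 76 Hz.
k=3: 84 Hz, 108 Hz.
Within [32 Hz, 60 Hz]: 44 Hz, 52 Hz.

44 Hz, 52 Hz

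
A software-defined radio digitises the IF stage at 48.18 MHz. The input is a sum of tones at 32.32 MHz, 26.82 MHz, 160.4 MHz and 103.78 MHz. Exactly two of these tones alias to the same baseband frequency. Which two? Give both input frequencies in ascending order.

32.32 MHz, 160.4 MHz

fs/2 = 24.09 MHz.
32.32 MHz > fs/2 = 24.09 MHz, folds to fs − 32.32 MHz = 15.86 MHz.
26.82 MHz > fs/2 = 24.09 MHz, folds to fs − 26.82 MHz = 21.36 MHz.
160.4 MHz mod fs = 15.86 MHz.
15.86 MHz ≤ fs/2 = 24.09 MHz, appears at 15.86 MHz.
103.78 MHz mod fs = 7.42 MHz.
7.42 MHz ≤ fs/2 = 24.09 MHz, appears at 7.42 MHz.
32.32 MHz and 160.4 MHz both map to 15.86 MHz.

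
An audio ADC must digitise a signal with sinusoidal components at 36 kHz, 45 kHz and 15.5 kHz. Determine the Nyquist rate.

Highest-frequency component: 45 kHz.
Nyquist rate = 2 × 45 kHz = 90 kHz.

90 kHz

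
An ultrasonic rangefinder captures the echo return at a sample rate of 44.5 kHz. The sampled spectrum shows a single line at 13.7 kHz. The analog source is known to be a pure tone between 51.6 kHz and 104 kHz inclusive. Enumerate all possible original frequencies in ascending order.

58.2 kHz, 75.3 kHz, 102.7 kHz

Frequencies that alias to 13.7 kHz are k·fs ± 13.7 kHz for integer k ≥ 0.
k=0: 13.7 kHz.
k=1: 30.8 kHz, 58.2 kHz.
k=2: 75.3 kHz, 102.7 kHz.
k=3: 119.8 kHz, 147.2 kHz.
Within [51.6 kHz, 104 kHz]: 58.2 kHz, 75.3 kHz, 102.7 kHz.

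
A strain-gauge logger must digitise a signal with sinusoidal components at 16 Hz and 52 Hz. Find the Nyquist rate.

Highest-frequency component: 52 Hz.
Nyquist rate = 2 × 52 Hz = 104 Hz.

104 Hz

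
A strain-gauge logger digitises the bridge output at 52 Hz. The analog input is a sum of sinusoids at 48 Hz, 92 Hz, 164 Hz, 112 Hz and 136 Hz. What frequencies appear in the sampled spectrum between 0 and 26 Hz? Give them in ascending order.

4 Hz, 8 Hz, 12 Hz, 20 Hz

fs/2 = 26 Hz.
48 Hz > fs/2 = 26 Hz, folds to fs − 48 Hz = 4 Hz.
92 Hz mod fs = 40 Hz.
40 Hz > fs/2 = 26 Hz, folds to fs − 40 Hz = 12 Hz.
164 Hz mod fs = 8 Hz.
8 Hz ≤ fs/2 = 26 Hz, appears at 8 Hz.
112 Hz mod fs = 8 Hz.
8 Hz ≤ fs/2 = 26 Hz, appears at 8 Hz.
136 Hz mod fs = 32 Hz.
32 Hz > fs/2 = 26 Hz, folds to fs − 32 Hz = 20 Hz.
Distinct values: {4 Hz, 8 Hz, 12 Hz, 20 Hz}.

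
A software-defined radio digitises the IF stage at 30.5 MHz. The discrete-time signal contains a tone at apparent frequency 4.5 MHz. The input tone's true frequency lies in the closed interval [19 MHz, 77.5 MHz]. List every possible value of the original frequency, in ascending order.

26 MHz, 35 MHz, 56.5 MHz, 65.5 MHz

Frequencies that alias to 4.5 MHz are k·fs ± 4.5 MHz for integer k ≥ 0.
k=0: 4.5 MHz.
k=1: 26 MHz, 35 MHz.
k=2: 56.5 MHz, 65.5 MHz.
k=3: 87 MHz, 96 MHz.
Within [19 MHz, 77.5 MHz]: 26 MHz, 35 MHz, 56.5 MHz, 65.5 MHz.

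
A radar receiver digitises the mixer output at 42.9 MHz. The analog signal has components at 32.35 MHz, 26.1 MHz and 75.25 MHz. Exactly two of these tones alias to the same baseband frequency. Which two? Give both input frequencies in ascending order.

32.35 MHz, 75.25 MHz

fs/2 = 21.45 MHz.
32.35 MHz > fs/2 = 21.45 MHz, folds to fs − 32.35 MHz = 10.55 MHz.
26.1 MHz > fs/2 = 21.45 MHz, folds to fs − 26.1 MHz = 16.8 MHz.
75.25 MHz mod fs = 32.35 MHz.
32.35 MHz > fs/2 = 21.45 MHz, folds to fs − 32.35 MHz = 10.55 MHz.
32.35 MHz and 75.25 MHz both map to 10.55 MHz.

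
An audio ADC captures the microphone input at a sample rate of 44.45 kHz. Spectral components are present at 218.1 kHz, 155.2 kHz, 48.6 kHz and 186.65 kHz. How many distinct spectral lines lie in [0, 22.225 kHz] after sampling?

3

fs/2 = 22.225 kHz.
218.1 kHz mod fs = 40.3 kHz.
40.3 kHz > fs/2 = 22.225 kHz, folds to fs − 40.3 kHz = 4.15 kHz.
155.2 kHz mod fs = 21.85 kHz.
21.85 kHz ≤ fs/2 = 22.225 kHz, appears at 21.85 kHz.
48.6 kHz mod fs = 4.15 kHz.
4.15 kHz ≤ fs/2 = 22.225 kHz, appears at 4.15 kHz.
186.65 kHz mod fs = 8.85 kHz.
8.85 kHz ≤ fs/2 = 22.225 kHz, appears at 8.85 kHz.
Distinct values: {4.15 kHz, 8.85 kHz, 21.85 kHz} → 3.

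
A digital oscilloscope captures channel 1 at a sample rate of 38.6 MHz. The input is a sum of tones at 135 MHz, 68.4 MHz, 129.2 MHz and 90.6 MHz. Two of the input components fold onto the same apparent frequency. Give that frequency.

fs/2 = 19.3 MHz.
135 MHz mod fs = 19.2 MHz.
19.2 MHz ≤ fs/2 = 19.3 MHz, appears at 19.2 MHz.
68.4 MHz mod fs = 29.8 MHz.
29.8 MHz > fs/2 = 19.3 MHz, folds to fs − 29.8 MHz = 8.8 MHz.
129.2 MHz mod fs = 13.4 MHz.
13.4 MHz ≤ fs/2 = 19.3 MHz, appears at 13.4 MHz.
90.6 MHz mod fs = 13.4 MHz.
13.4 MHz ≤ fs/2 = 19.3 MHz, appears at 13.4 MHz.
90.6 MHz and 129.2 MHz both map to 13.4 MHz.

13.4 MHz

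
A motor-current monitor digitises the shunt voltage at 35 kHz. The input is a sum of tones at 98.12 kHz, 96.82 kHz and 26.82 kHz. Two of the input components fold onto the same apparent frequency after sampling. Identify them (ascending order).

26.82 kHz, 96.82 kHz

fs/2 = 17.5 kHz.
98.12 kHz mod fs = 28.12 kHz.
28.12 kHz > fs/2 = 17.5 kHz, folds to fs − 28.12 kHz = 6.88 kHz.
96.82 kHz mod fs = 26.82 kHz.
26.82 kHz > fs/2 = 17.5 kHz, folds to fs − 26.82 kHz = 8.18 kHz.
26.82 kHz > fs/2 = 17.5 kHz, folds to fs − 26.82 kHz = 8.18 kHz.
26.82 kHz and 96.82 kHz both map to 8.18 kHz.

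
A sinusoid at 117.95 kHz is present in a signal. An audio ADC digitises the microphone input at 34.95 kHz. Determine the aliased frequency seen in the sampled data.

117.95 kHz mod fs = 13.1 kHz.
13.1 kHz ≤ fs/2 = 17.475 kHz, appears at 13.1 kHz.

13.1 kHz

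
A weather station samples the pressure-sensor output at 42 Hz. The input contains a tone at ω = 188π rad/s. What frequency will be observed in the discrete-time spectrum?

ω = 188π rad/s → f = ω/(2π) = 94 Hz.
94 Hz mod fs = 10 Hz.
10 Hz ≤ fs/2 = 21 Hz, appears at 10 Hz.

10 Hz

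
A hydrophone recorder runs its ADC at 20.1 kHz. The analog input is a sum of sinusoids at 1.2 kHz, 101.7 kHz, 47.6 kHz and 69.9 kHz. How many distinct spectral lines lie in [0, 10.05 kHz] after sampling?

3

fs/2 = 10.05 kHz.
1.2 kHz ≤ fs/2 = 10.05 kHz, passes unchanged.
101.7 kHz mod fs = 1.2 kHz.
1.2 kHz ≤ fs/2 = 10.05 kHz, appears at 1.2 kHz.
47.6 kHz mod fs = 7.4 kHz.
7.4 kHz ≤ fs/2 = 10.05 kHz, appears at 7.4 kHz.
69.9 kHz mod fs = 9.6 kHz.
9.6 kHz ≤ fs/2 = 10.05 kHz, appears at 9.6 kHz.
Distinct values: {1.2 kHz, 7.4 kHz, 9.6 kHz} → 3.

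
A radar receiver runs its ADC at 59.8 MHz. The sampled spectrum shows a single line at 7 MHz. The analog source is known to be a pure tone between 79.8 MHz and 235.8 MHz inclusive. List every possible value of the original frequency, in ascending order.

Frequencies that alias to 7 MHz are k·fs ± 7 MHz for integer k ≥ 0.
k=0: 7 MHz.
k=1: 52.8 MHz, 66.8 MHz.
k=2: 112.6 MHz, 126.6 MHz.
k=3: 172.4 MHz, 186.4 MHz.
k=4: 232.2 MHz, 246.2 MHz.
k=5: 292 MHz, 306 MHz.
Within [79.8 MHz, 235.8 MHz]: 112.6 MHz, 126.6 MHz, 172.4 MHz, 186.4 MHz, 232.2 MHz.

112.6 MHz, 126.6 MHz, 172.4 MHz, 186.4 MHz, 232.2 MHz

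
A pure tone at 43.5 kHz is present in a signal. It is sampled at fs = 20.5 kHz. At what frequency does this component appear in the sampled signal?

43.5 kHz mod fs = 2.5 kHz.
2.5 kHz ≤ fs/2 = 10.25 kHz, appears at 2.5 kHz.

2.5 kHz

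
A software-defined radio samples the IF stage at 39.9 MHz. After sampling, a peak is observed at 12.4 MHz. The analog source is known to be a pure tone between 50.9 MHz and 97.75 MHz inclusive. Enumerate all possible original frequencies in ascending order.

52.3 MHz, 67.4 MHz, 92.2 MHz

Frequencies that alias to 12.4 MHz are k·fs ± 12.4 MHz for integer k ≥ 0.
k=0: 12.4 MHz.
k=1: 27.5 MHz, 52.3 MHz.
k=2: 67.4 MHz, 92.2 MHz.
k=3: 107.3 MHz, 132.1 MHz.
Within [50.9 MHz, 97.75 MHz]: 52.3 MHz, 67.4 MHz, 92.2 MHz.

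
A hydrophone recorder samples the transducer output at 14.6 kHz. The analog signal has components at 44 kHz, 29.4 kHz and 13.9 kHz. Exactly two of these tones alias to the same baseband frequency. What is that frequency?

0.2 kHz

fs/2 = 7.3 kHz.
44 kHz mod fs = 0.2 kHz.
0.2 kHz ≤ fs/2 = 7.3 kHz, appears at 0.2 kHz.
29.4 kHz mod fs = 0.2 kHz.
0.2 kHz ≤ fs/2 = 7.3 kHz, appears at 0.2 kHz.
13.9 kHz > fs/2 = 7.3 kHz, folds to fs − 13.9 kHz = 0.7 kHz.
29.4 kHz and 44 kHz both map to 0.2 kHz.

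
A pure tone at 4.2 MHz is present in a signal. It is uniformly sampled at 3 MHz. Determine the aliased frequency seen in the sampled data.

4.2 MHz mod fs = 1.2 MHz.
1.2 MHz ≤ fs/2 = 1.5 MHz, appears at 1.2 MHz.

1.2 MHz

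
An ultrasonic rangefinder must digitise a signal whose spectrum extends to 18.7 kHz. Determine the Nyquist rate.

37.4 kHz

Nyquist rate = 2 × 18.7 kHz = 37.4 kHz.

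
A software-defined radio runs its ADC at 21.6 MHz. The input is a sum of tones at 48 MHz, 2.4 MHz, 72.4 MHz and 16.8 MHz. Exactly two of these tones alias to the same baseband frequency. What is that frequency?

fs/2 = 10.8 MHz.
48 MHz mod fs = 4.8 MHz.
4.8 MHz ≤ fs/2 = 10.8 MHz, appears at 4.8 MHz.
2.4 MHz ≤ fs/2 = 10.8 MHz, passes unchanged.
72.4 MHz mod fs = 7.6 MHz.
7.6 MHz ≤ fs/2 = 10.8 MHz, appears at 7.6 MHz.
16.8 MHz > fs/2 = 10.8 MHz, folds to fs − 16.8 MHz = 4.8 MHz.
16.8 MHz and 48 MHz both map to 4.8 MHz.

4.8 MHz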